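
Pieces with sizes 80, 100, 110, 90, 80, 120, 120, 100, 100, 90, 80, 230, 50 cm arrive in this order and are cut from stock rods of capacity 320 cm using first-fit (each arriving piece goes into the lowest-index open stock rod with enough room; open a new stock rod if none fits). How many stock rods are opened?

5

  80 → stock rod 1 (new)  [load 80/320]
  100 → stock rod 1  [load 180/320]
  110 → stock rod 1  [load 290/320]
  90 → stock rod 2 (new)  [load 90/320]
  80 → stock rod 2  [load 170/320]
  120 → stock rod 2  [load 290/320]
  120 → stock rod 3 (new)  [load 120/320]
  100 → stock rod 3  [load 220/320]
  100 → stock rod 3  [load 320/320]
  90 → stock rod 4 (new)  [load 90/320]
  80 → stock rod 4  [load 170/320]
  230 → stock rod 5 (new)  [load 230/320]
  50 → stock rod 4  [load 220/320]
5 stock rods opened.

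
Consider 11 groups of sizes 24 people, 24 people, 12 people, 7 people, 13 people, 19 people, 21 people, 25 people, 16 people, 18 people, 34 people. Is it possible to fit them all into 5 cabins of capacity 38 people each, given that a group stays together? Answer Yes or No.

No

Total = 213 people; ⌈213/38⌉ = 6.
At least 6 cabins are required, but only 5 are allowed.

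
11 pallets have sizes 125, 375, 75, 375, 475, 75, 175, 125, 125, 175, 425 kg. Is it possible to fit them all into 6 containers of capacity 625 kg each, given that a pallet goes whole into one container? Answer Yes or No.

Yes

A valid assignment using 5 containers:
  container 1: 475 + 125 = 600
  container 2: 425 + 175 = 600
  container 3: 375 + 175 + 75 = 625
  container 4: 375 + 125 + 125 = 625
  container 5: 75 = 75
That uses only 5 ≤ 6, so 6 containers are enough.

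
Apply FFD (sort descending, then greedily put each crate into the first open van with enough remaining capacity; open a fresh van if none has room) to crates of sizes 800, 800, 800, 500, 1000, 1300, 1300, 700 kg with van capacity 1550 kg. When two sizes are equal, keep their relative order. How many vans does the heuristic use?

Sorted descending: 1300, 1300, 1000, 800, 800, 800, 700, 500.
  1300 → van 1 (new)  [load 1300/1550]
  1300 → van 2 (new)  [load 1300/1550]
  1000 → van 3 (new)  [load 1000/1550]
  800 → van 4 (new)  [load 800/1550]
  800 → van 5 (new)  [load 800/1550]
  800 → van 6 (new)  [load 800/1550]
  700 → van 4  [load 1500/1550]
  500 → van 3  [load 1500/1550]
6 vans opened.

6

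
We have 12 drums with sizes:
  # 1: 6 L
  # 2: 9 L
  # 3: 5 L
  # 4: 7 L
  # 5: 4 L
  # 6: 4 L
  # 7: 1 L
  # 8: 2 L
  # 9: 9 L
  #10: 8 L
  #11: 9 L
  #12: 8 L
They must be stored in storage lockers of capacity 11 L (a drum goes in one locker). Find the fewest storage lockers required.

8

Total = 9 + 9 + 9 + 8 + 8 + 7 + 6 + 5 + 4 + 4 + 2 + 1 = 72 L.
Lower bound: ⌈72/11⌉ = 7 storage lockers.
A packing using 8 storage lockers:
  locker 1: 9 + 2 = 11
  locker 2: 9 + 1 = 10
  locker 3: 9 = 9
  locker 4: 8 = 8
  locker 5: 8 = 8
  locker 6: 7 + 4 = 11
  locker 7: 6 + 5 = 11
  locker 8: 4 = 4
No arrangement into 7 storage lockers stays within capacity, so 8 is optimal.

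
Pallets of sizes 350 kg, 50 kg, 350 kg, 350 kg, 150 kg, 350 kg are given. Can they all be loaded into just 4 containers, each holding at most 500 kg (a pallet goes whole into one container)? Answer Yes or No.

Yes

A valid assignment using 4 containers:
  container 1: 350 + 150 = 500
  container 2: 350 + 50 = 400
  container 3: 350 = 350
  container 4: 350 = 350
Every load is within 500 kg, so 4 containers suffice.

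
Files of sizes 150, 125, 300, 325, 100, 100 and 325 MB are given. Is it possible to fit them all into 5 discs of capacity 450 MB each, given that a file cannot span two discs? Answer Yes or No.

Yes

A valid assignment using 4 discs:
  disc 1: 325 + 125 = 450
  disc 2: 325 + 100 = 425
  disc 3: 300 + 150 = 450
  disc 4: 100 = 100
That uses only 4 ≤ 5, so 5 discs are enough.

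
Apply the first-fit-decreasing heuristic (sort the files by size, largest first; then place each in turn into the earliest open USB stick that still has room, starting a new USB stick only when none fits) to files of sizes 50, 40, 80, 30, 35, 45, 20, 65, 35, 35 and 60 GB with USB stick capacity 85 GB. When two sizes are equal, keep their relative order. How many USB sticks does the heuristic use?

7

Sorted descending: 80, 65, 60, 50, 45, 40, 35, 35, 35, 30, 20.
  80 → USB stick 1 (new)  [load 80/85]
  65 → USB stick 2 (new)  [load 65/85]
  60 → USB stick 3 (new)  [load 60/85]
  50 → USB stick 4 (new)  [load 50/85]
  45 → USB stick 5 (new)  [load 45/85]
  40 → USB stick 5  [load 85/85]
  35 → USB stick 4  [load 85/85]
  35 → USB stick 6 (new)  [load 35/85]
  35 → USB stick 6  [load 70/85]
  30 → USB stick 7 (new)  [load 30/85]
  20 → USB stick 2  [load 85/85]
7 USB sticks opened.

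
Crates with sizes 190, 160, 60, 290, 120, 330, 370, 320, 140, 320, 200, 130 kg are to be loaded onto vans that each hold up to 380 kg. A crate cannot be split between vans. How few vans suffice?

Total = 370 + 330 + 320 + 320 + 290 + 200 + 190 + 160 + 140 + 130 + 120 + 60 = 2630 kg.
Lower bound: ⌈2630/380⌉ = 7 vans.
A packing using 8 vans:
  van 1: 370 = 370
  van 2: 330 = 330
  van 3: 320 + 60 = 380
  van 4: 320 = 320
  van 5: 290 = 290
  van 6: 200 + 160 = 360
  van 7: 190 + 140 = 330
  van 8: 130 + 120 = 250
No arrangement into 7 vans stays within capacity, so 8 is optimal.

8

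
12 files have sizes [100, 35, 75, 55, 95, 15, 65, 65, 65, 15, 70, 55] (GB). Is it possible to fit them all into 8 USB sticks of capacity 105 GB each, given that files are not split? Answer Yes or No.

Total = 710 GB; ⌈710/105⌉ = 7.
9 files each exceed half the capacity and cannot share a USB stick, forcing at least 9 USB sticks.
At least 9 USB sticks are required, but only 8 are allowed.

No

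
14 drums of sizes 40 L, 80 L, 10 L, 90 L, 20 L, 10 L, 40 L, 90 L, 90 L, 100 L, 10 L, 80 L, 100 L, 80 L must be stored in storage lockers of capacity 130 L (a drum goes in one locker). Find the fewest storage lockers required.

Total = 100 + 100 + 90 + 90 + 90 + 80 + 80 + 80 + 40 + 40 + 20 + 10 + 10 + 10 = 840 L.
Lower bound: ⌈840/130⌉ = 7 storage lockers.
Also, 8 drums each exceed 65 L, and no two of those can share a locker, so at least 8 storage lockers are needed.
A packing using 8 storage lockers:
  locker 1: 100 + 20 + 10 = 130
  locker 2: 100 + 10 + 10 = 120
  locker 3: 90 + 40 = 130
  locker 4: 90 + 40 = 130
  locker 5: 90 = 90
  locker 6: 80 = 80
  locker 7: 80 = 80
  locker 8: 80 = 80
This matches the lower bound, so 8 is optimal.

8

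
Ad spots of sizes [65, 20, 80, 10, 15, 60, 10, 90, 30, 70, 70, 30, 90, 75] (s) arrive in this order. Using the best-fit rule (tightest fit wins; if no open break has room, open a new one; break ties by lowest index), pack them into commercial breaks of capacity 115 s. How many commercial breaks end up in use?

8

  65 → break 1 (new)  [load 65/115]
  20 → break 1  [load 85/115]
  80 → break 2 (new)  [load 80/115]
  10 → break 1  [load 95/115]
  15 → break 1  [load 110/115]
  60 → break 3 (new)  [load 60/115]
  10 → break 2  [load 90/115]
  90 → break 4 (new)  [load 90/115]
  30 → break 3  [load 90/115]
  70 → break 5 (new)  [load 70/115]
  70 → break 6 (new)  [load 70/115]
  30 → break 5  [load 100/115]
  90 → break 7 (new)  [load 90/115]
  75 → break 8 (new)  [load 75/115]
8 commercial breaks opened.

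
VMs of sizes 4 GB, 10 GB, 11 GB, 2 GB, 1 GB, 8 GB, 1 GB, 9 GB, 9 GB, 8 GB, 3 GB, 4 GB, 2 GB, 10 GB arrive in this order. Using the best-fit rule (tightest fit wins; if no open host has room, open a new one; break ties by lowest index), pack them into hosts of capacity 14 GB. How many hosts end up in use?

7

  4 → host 1 (new)  [load 4/14]
  10 → host 1  [load 14/14]
  11 → host 2 (new)  [load 11/14]
  2 → host 2  [load 13/14]
  1 → host 2  [load 14/14]
  8 → host 3 (new)  [load 8/14]
  1 → host 3  [load 9/14]
  9 → host 4 (new)  [load 9/14]
  9 → host 5 (new)  [load 9/14]
  8 → host 6 (new)  [load 8/14]
  3 → host 3  [load 12/14]
  4 → host 4  [load 13/14]
  2 → host 3  [load 14/14]
  10 → host 7 (new)  [load 10/14]
7 hosts opened.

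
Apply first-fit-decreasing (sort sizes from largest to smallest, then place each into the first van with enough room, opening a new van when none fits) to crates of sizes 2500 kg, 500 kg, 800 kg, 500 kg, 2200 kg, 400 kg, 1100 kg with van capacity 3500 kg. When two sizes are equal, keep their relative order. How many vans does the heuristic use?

3

Sorted descending: 2500, 2200, 1100, 800, 500, 500, 400.
  2500 → van 1 (new)  [load 2500/3500]
  2200 → van 2 (new)  [load 2200/3500]
  1100 → van 2  [load 3300/3500]
  800 → van 1  [load 3300/3500]
  500 → van 3 (new)  [load 500/3500]
  500 → van 3  [load 1000/3500]
  400 → van 3  [load 1400/3500]
3 vans opened.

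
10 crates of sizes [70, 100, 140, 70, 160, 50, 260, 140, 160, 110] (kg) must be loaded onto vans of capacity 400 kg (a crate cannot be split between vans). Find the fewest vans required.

4

Total = 260 + 160 + 160 + 140 + 140 + 110 + 100 + 70 + 70 + 50 = 1260 kg.
Lower bound: ⌈1260/400⌉ = 4 vans.
A packing using 4 vans:
  van 1: 260 + 140 = 400
  van 2: 160 + 160 + 70 = 390
  van 3: 140 + 110 + 100 + 50 = 400
  van 4: 70 = 70
This matches the lower bound, so 4 is optimal.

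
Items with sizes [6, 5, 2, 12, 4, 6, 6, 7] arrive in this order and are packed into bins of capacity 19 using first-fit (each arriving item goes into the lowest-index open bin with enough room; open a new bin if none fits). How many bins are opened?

  6 → bin 1 (new)  [load 6/19]
  5 → bin 1  [load 11/19]
  2 → bin 1  [load 13/19]
  12 → bin 2 (new)  [load 12/19]
  4 → bin 1  [load 17/19]
  6 → bin 2  [load 18/19]
  6 → bin 3 (new)  [load 6/19]
  7 → bin 3  [load 13/19]
3 bins opened.

3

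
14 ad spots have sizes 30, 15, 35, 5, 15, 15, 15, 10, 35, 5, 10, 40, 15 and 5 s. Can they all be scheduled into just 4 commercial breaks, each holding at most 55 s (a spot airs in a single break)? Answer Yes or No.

Total = 250 s; ⌈250/55⌉ = 5.
At least 5 commercial breaks are required, but only 4 are allowed.

No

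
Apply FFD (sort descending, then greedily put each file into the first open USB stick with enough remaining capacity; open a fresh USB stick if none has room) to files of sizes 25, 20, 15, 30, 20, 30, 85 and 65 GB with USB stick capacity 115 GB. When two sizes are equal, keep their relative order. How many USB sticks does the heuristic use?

3

Sorted descending: 85, 65, 30, 30, 25, 20, 20, 15.
  85 → USB stick 1 (new)  [load 85/115]
  65 → USB stick 2 (new)  [load 65/115]
  30 → USB stick 1  [load 115/115]
  30 → USB stick 2  [load 95/115]
  25 → USB stick 3 (new)  [load 25/115]
  20 → USB stick 2  [load 115/115]
  20 → USB stick 3  [load 45/115]
  15 → USB stick 3  [load 60/115]
3 USB sticks opened.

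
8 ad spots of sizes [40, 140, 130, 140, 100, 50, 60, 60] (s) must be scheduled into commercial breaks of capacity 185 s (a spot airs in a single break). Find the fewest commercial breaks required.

Total = 140 + 140 + 130 + 100 + 60 + 60 + 50 + 40 = 720 s.
Lower bound: ⌈720/185⌉ = 4 commercial breaks.
A packing using 5 commercial breaks:
  break 1: 140 + 40 = 180
  break 2: 140 = 140
  break 3: 130 + 50 = 180
  break 4: 100 + 60 = 160
  break 5: 60 = 60
No arrangement into 4 commercial breaks stays within capacity, so 5 is optimal.

5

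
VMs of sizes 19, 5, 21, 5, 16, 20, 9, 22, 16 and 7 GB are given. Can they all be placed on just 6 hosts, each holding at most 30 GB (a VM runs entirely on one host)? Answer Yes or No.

A valid assignment using 6 hosts:
  host 1: 22 + 7 = 29
  host 2: 21 + 9 = 30
  host 3: 20 + 5 + 5 = 30
  host 4: 19 = 19
  host 5: 16 = 16
  host 6: 16 = 16
Every load is within 30 GB, so 6 hosts suffice.

Yes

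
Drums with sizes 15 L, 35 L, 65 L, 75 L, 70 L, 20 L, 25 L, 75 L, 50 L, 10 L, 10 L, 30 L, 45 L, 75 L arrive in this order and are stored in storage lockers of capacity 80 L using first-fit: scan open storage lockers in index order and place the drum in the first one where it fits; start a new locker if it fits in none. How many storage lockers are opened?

8

  15 → locker 1 (new)  [load 15/80]
  35 → locker 1  [load 50/80]
  65 → locker 2 (new)  [load 65/80]
  75 → locker 3 (new)  [load 75/80]
  70 → locker 4 (new)  [load 70/80]
  20 → locker 1  [load 70/80]
  25 → locker 5 (new)  [load 25/80]
  75 → locker 6 (new)  [load 75/80]
  50 → locker 5  [load 75/80]
  10 → locker 1  [load 80/80]
  10 → locker 2  [load 75/80]
  30 → locker 7 (new)  [load 30/80]
  45 → locker 7  [load 75/80]
  75 → locker 8 (new)  [load 75/80]
8 storage lockers opened.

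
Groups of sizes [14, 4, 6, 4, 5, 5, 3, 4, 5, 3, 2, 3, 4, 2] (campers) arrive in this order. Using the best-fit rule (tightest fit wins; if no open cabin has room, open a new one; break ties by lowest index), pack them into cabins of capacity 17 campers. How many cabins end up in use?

  14 → cabin 1 (new)  [load 14/17]
  4 → cabin 2 (new)  [load 4/17]
  6 → cabin 2  [load 10/17]
  4 → cabin 2  [load 14/17]
  5 → cabin 3 (new)  [load 5/17]
  5 → cabin 3  [load 10/17]
  3 → cabin 1  [load 17/17]
  4 → cabin 3  [load 14/17]
  5 → cabin 4 (new)  [load 5/17]
  3 → cabin 2  [load 17/17]
  2 → cabin 3  [load 16/17]
  3 → cabin 4  [load 8/17]
  4 → cabin 4  [load 12/17]
  2 → cabin 4  [load 14/17]
4 cabins opened.

4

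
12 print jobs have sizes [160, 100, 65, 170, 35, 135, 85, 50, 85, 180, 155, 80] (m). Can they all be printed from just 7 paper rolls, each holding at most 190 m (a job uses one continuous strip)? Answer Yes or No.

Total = 1300 m; ⌈1300/190⌉ = 7.
The bound of 7 does not rule out 7, but exhaustive search shows no assignment into 7 paper rolls of capacity 190 m exists — the minimum is 8.

No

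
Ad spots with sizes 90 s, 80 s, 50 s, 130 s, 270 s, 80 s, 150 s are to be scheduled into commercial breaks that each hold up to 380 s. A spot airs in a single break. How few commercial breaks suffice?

3

Total = 270 + 150 + 130 + 90 + 80 + 80 + 50 = 850 s.
Lower bound: ⌈850/380⌉ = 3 commercial breaks.
A packing using 3 commercial breaks:
  break 1: 270 + 90 = 360
  break 2: 150 + 130 + 80 = 360
  break 3: 80 + 50 = 130
This matches the lower bound, so 3 is optimal.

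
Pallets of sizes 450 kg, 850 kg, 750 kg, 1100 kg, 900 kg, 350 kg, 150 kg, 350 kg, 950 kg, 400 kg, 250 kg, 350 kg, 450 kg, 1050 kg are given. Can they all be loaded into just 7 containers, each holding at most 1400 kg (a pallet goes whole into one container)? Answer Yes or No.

A valid assignment using 7 containers:
  container 1: 1100 + 250 = 1350
  container 2: 1050 + 350 = 1400
  container 3: 950 + 450 = 1400
  container 4: 900 + 450 = 1350
  container 5: 850 + 400 + 150 = 1400
  container 6: 750 + 350 = 1100
  container 7: 350 = 350
Every load is within 1400 kg, so 7 containers suffice.

Yes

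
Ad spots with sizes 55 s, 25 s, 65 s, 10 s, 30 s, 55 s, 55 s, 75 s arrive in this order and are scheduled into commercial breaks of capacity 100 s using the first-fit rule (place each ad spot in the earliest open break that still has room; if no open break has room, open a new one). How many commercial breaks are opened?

  55 → break 1 (new)  [load 55/100]
  25 → break 1  [load 80/100]
  65 → break 2 (new)  [load 65/100]
  10 → break 1  [load 90/100]
  30 → break 2  [load 95/100]
  55 → break 3 (new)  [load 55/100]
  55 → break 4 (new)  [load 55/100]
  75 → break 5 (new)  [load 75/100]
5 commercial breaks opened.

5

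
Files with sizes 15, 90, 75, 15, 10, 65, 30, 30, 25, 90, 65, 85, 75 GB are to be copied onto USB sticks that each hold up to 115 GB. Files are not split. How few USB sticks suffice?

Total = 90 + 90 + 85 + 75 + 75 + 65 + 65 + 30 + 30 + 25 + 15 + 15 + 10 = 670 GB.
Lower bound: ⌈670/115⌉ = 6 USB sticks.
Also, 7 files each exceed 115/2 GB, and no two of those can share a USB stick, so at least 7 USB sticks are needed.
A packing using 7 USB sticks:
  USB stick 1: 90 + 25 = 115
  USB stick 2: 90 + 15 + 10 = 115
  USB stick 3: 85 + 30 = 115
  USB stick 4: 75 + 30 = 105
  USB stick 5: 75 + 15 = 90
  USB stick 6: 65 = 65
  USB stick 7: 65 = 65
This matches the lower bound, so 7 is optimal.

7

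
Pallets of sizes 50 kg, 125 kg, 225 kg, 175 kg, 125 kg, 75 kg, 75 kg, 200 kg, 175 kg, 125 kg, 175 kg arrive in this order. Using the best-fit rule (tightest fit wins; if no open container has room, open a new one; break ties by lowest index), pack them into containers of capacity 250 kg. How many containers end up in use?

  50 → container 1 (new)  [load 50/250]
  125 → container 1  [load 175/250]
  225 → container 2 (new)  [load 225/250]
  175 → container 3 (new)  [load 175/250]
  125 → container 4 (new)  [load 125/250]
  75 → container 1  [load 250/250]
  75 → container 3  [load 250/250]
  200 → container 5 (new)  [load 200/250]
  175 → container 6 (new)  [load 175/250]
  125 → container 4  [load 250/250]
  175 → container 7 (new)  [load 175/250]
7 containers opened.

7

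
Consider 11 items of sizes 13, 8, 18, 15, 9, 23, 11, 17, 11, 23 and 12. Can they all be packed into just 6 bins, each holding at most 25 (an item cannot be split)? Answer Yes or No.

No

Total = 160; ⌈160/25⌉ = 7.
At least 7 bins are required, but only 6 are allowed.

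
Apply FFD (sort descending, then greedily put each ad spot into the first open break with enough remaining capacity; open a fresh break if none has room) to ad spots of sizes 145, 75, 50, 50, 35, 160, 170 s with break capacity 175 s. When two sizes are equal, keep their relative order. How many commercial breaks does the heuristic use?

Sorted descending: 170, 160, 145, 75, 50, 50, 35.
  170 → break 1 (new)  [load 170/175]
  160 → break 2 (new)  [load 160/175]
  145 → break 3 (new)  [load 145/175]
  75 → break 4 (new)  [load 75/175]
  50 → break 4  [load 125/175]
  50 → break 4  [load 175/175]
  35 → break 5 (new)  [load 35/175]
5 commercial breaks opened.

5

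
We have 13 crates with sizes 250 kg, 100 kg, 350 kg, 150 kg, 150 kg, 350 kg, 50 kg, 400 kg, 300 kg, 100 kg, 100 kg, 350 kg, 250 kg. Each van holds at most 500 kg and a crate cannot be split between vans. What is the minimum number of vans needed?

6

Total = 400 + 350 + 350 + 350 + 300 + 250 + 250 + 150 + 150 + 100 + 100 + 100 + 50 = 2900 kg.
Lower bound: ⌈2900/500⌉ = 6 vans.
A packing using 6 vans:
  van 1: 400 + 100 = 500
  van 2: 350 + 150 = 500
  van 3: 350 + 150 = 500
  van 4: 350 + 100 + 50 = 500
  van 5: 300 + 100 = 400
  van 6: 250 + 250 = 500
This matches the lower bound, so 6 is optimal.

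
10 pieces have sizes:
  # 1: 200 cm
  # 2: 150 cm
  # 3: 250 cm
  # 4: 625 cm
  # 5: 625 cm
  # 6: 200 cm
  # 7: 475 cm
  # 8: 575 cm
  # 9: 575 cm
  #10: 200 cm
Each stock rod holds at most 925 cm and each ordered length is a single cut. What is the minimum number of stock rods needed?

5

Total = 625 + 625 + 575 + 575 + 475 + 250 + 200 + 200 + 200 + 150 = 3875 cm.
Lower bound: ⌈3875/925⌉ = 5 stock rods.
A packing using 5 stock rods:
  stock rod 1: 625 + 250 = 875
  stock rod 2: 625 + 200 = 825
  stock rod 3: 575 + 200 + 150 = 925
  stock rod 4: 575 + 200 = 775
  stock rod 5: 475 = 475
This matches the lower bound, so 5 is optimal.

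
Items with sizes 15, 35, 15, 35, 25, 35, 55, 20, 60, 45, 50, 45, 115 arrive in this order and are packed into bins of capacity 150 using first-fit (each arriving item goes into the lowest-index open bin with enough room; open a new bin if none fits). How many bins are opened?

  15 → bin 1 (new)  [load 15/150]
  35 → bin 1  [load 50/150]
  15 → bin 1  [load 65/150]
  35 → bin 1  [load 100/150]
  25 → bin 1  [load 125/150]
  35 → bin 2 (new)  [load 35/150]
  55 → bin 2  [load 90/150]
  20 → bin 1  [load 145/150]
  60 → bin 2  [load 150/150]
  45 → bin 3 (new)  [load 45/150]
  50 → bin 3  [load 95/150]
  45 → bin 3  [load 140/150]
  115 → bin 4 (new)  [load 115/150]
4 bins opened.

4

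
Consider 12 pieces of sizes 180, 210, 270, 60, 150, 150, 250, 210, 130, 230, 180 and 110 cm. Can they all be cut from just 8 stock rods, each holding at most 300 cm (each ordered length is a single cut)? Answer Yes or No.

Total = 2130 cm; ⌈2130/300⌉ = 8.
The bound of 8 does not rule out 8, but exhaustive search shows no assignment into 8 stock rods of capacity 300 cm exists — the minimum is 9.

No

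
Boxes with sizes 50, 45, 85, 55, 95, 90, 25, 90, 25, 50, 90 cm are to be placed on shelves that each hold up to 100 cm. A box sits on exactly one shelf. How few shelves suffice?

Total = 95 + 90 + 90 + 90 + 85 + 55 + 50 + 50 + 45 + 25 + 25 = 700 cm.
Lower bound: ⌈700/100⌉ = 7 shelves.
A packing using 8 shelves:
  shelf 1: 95 = 95
  shelf 2: 90 = 90
  shelf 3: 90 = 90
  shelf 4: 90 = 90
  shelf 5: 85 = 85
  shelf 6: 55 + 45 = 100
  shelf 7: 50 + 50 = 100
  shelf 8: 25 + 25 = 50
No arrangement into 7 shelves stays within capacity, so 8 is optimal.

8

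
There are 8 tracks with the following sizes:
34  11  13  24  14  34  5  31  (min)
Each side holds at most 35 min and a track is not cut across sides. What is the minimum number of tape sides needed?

Total = 34 + 34 + 31 + 24 + 14 + 13 + 11 + 5 = 166 min.
Lower bound: ⌈166/35⌉ = 5 tape sides.
A packing using 5 tape sides:
  side 1: 34 = 34
  side 2: 34 = 34
  side 3: 31 = 31
  side 4: 24 + 11 = 35
  side 5: 14 + 13 + 5 = 32
This matches the lower bound, so 5 is optimal.

5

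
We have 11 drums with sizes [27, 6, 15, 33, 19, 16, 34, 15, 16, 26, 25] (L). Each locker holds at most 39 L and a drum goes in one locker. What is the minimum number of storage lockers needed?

8

Total = 34 + 33 + 27 + 26 + 25 + 19 + 16 + 16 + 15 + 15 + 6 = 232 L.
Lower bound: ⌈232/39⌉ = 6 storage lockers.
A packing using 8 storage lockers:
  locker 1: 34 = 34
  locker 2: 33 + 6 = 39
  locker 3: 27 = 27
  locker 4: 26 = 26
  locker 5: 25 = 25
  locker 6: 19 + 16 = 35
  locker 7: 16 + 15 = 31
  locker 8: 15 = 15
No arrangement into 7 storage lockers stays within capacity, so 8 is optimal.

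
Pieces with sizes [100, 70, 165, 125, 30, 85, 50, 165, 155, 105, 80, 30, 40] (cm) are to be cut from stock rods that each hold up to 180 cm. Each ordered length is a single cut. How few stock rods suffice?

Total = 165 + 165 + 155 + 125 + 105 + 100 + 85 + 80 + 70 + 50 + 40 + 30 + 30 = 1200 cm.
Lower bound: ⌈1200/180⌉ = 7 stock rods.
A packing using 8 stock rods:
  stock rod 1: 165 = 165
  stock rod 2: 165 = 165
  stock rod 3: 155 = 155
  stock rod 4: 125 + 50 = 175
  stock rod 5: 105 + 70 = 175
  stock rod 6: 100 + 80 = 180
  stock rod 7: 85 + 40 + 30 = 155
  stock rod 8: 30 = 30
No arrangement into 7 stock rods stays within capacity, so 8 is optimal.

8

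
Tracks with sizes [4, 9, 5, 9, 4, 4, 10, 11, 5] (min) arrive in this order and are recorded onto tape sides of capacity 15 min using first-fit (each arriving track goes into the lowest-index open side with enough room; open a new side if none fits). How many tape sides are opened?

5

  4 → side 1 (new)  [load 4/15]
  9 → side 1  [load 13/15]
  5 → side 2 (new)  [load 5/15]
  9 → side 2  [load 14/15]
  4 → side 3 (new)  [load 4/15]
  4 → side 3  [load 8/15]
  10 → side 4 (new)  [load 10/15]
  11 → side 5 (new)  [load 11/15]
  5 → side 3  [load 13/15]
5 tape sides opened.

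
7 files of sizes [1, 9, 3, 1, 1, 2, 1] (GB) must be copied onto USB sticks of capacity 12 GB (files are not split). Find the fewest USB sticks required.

Total = 9 + 3 + 2 + 1 + 1 + 1 + 1 = 18 GB.
Lower bound: ⌈18/12⌉ = 2 USB sticks.
A packing using 2 USB sticks:
  USB stick 1: 9 + 3 = 12
  USB stick 2: 2 + 1 + 1 + 1 + 1 = 6
This matches the lower bound, so 2 is optimal.

2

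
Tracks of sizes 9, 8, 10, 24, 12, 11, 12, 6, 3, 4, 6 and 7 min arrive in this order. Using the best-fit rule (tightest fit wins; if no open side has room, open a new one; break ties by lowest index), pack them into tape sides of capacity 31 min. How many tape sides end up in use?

  9 → side 1 (new)  [load 9/31]
  8 → side 1  [load 17/31]
  10 → side 1  [load 27/31]
  24 → side 2 (new)  [load 24/31]
  12 → side 3 (new)  [load 12/31]
  11 → side 3  [load 23/31]
  12 → side 4 (new)  [load 12/31]
  6 → side 2  [load 30/31]
  3 → side 1  [load 30/31]
  4 → side 3  [load 27/31]
  6 → side 4  [load 18/31]
  7 → side 4  [load 25/31]
4 tape sides opened.

4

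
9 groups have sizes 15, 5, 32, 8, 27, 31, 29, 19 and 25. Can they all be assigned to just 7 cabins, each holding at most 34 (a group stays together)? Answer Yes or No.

A valid assignment using 6 cabins:
  cabin 1: 32 = 32
  cabin 2: 31 = 31
  cabin 3: 29 + 5 = 34
  cabin 4: 27 = 27
  cabin 5: 25 + 8 = 33
  cabin 6: 19 + 15 = 34
That uses only 6 ≤ 7, so 7 cabins are enough.

Yes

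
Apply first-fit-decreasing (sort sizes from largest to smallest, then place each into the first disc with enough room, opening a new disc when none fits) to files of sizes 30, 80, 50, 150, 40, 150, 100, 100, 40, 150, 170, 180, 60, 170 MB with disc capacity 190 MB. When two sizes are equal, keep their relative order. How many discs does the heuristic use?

Sorted descending: 180, 170, 170, 150, 150, 150, 100, 100, 80, 60, 50, 40, 40, 30.
  180 → disc 1 (new)  [load 180/190]
  170 → disc 2 (new)  [load 170/190]
  170 → disc 3 (new)  [load 170/190]
  150 → disc 4 (new)  [load 150/190]
  150 → disc 5 (new)  [load 150/190]
  150 → disc 6 (new)  [load 150/190]
  100 → disc 7 (new)  [load 100/190]
  100 → disc 8 (new)  [load 100/190]
  80 → disc 7  [load 180/190]
  60 → disc 8  [load 160/190]
  50 → disc 9 (new)  [load 50/190]
  40 → disc 4  [load 190/190]
  40 → disc 5  [load 190/190]
  30 → disc 6  [load 180/190]
9 discs opened.

9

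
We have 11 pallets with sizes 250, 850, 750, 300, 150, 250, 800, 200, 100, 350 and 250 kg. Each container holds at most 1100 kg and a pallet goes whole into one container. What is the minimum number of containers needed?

Total = 850 + 800 + 750 + 350 + 300 + 250 + 250 + 250 + 200 + 150 + 100 = 4250 kg.
Lower bound: ⌈4250/1100⌉ = 4 containers.
A packing using 4 containers:
  container 1: 850 + 250 = 1100
  container 2: 800 + 300 = 1100
  container 3: 750 + 350 = 1100
  container 4: 250 + 250 + 200 + 150 + 100 = 950
This matches the lower bound, so 4 is optimal.

4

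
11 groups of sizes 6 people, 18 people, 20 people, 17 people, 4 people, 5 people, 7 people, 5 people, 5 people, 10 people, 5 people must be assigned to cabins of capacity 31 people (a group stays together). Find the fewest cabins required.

4

Total = 20 + 18 + 17 + 10 + 7 + 6 + 5 + 5 + 5 + 5 + 4 = 102 people.
Lower bound: ⌈102/31⌉ = 4 cabins.
A packing using 4 cabins:
  cabin 1: 20 + 10 = 30
  cabin 2: 18 + 7 + 6 = 31
  cabin 3: 17 + 5 + 5 + 4 = 31
  cabin 4: 5 + 5 = 10
This matches the lower bound, so 4 is optimal.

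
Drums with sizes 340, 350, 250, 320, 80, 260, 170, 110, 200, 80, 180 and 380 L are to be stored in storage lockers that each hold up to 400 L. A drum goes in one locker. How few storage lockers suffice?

8

Total = 380 + 350 + 340 + 320 + 260 + 250 + 200 + 180 + 170 + 110 + 80 + 80 = 2720 L.
Lower bound: ⌈2720/400⌉ = 7 storage lockers.
A packing using 8 storage lockers:
  locker 1: 380 = 380
  locker 2: 350 = 350
  locker 3: 340 = 340
  locker 4: 320 + 80 = 400
  locker 5: 260 + 110 = 370
  locker 6: 250 + 80 = 330
  locker 7: 200 + 180 = 380
  locker 8: 170 = 170
No arrangement into 7 storage lockers stays within capacity, so 8 is optimal.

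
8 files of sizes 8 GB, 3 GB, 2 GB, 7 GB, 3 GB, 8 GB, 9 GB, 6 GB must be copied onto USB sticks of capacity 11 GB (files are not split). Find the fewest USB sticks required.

Total = 9 + 8 + 8 + 7 + 6 + 3 + 3 + 2 = 46 GB.
Lower bound: ⌈46/11⌉ = 5 USB sticks.
A packing using 5 USB sticks:
  USB stick 1: 9 + 2 = 11
  USB stick 2: 8 + 3 = 11
  USB stick 3: 8 + 3 = 11
  USB stick 4: 7 = 7
  USB stick 5: 6 = 6
This matches the lower bound, so 5 is optimal.

5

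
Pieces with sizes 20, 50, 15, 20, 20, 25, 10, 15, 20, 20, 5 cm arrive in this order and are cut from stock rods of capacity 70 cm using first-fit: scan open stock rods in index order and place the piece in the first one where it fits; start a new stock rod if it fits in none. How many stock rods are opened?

  20 → stock rod 1 (new)  [load 20/70]
  50 → stock rod 1  [load 70/70]
  15 → stock rod 2 (new)  [load 15/70]
  20 → stock rod 2  [load 35/70]
  20 → stock rod 2  [load 55/70]
  25 → stock rod 3 (new)  [load 25/70]
  10 → stock rod 2  [load 65/70]
  15 → stock rod 3  [load 40/70]
  20 → stock rod 3  [load 60/70]
  20 → stock rod 4 (new)  [load 20/70]
  5 → stock rod 2  [load 70/70]
4 stock rods opened.

4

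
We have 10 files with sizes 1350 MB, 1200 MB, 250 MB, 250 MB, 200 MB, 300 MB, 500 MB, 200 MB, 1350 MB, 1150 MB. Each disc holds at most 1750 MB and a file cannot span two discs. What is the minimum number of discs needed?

Total = 1350 + 1350 + 1200 + 1150 + 500 + 300 + 250 + 250 + 200 + 200 = 6750 MB.
Lower bound: ⌈6750/1750⌉ = 4 discs.
A packing using 4 discs:
  disc 1: 1350 + 300 = 1650
  disc 2: 1350 + 200 + 200 = 1750
  disc 3: 1200 + 500 = 1700
  disc 4: 1150 + 250 + 250 = 1650
This matches the lower bound, so 4 is optimal.

4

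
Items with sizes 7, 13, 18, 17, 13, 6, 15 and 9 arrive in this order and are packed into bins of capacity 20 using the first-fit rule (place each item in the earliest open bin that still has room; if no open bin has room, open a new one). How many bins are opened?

6

  7 → bin 1 (new)  [load 7/20]
  13 → bin 1  [load 20/20]
  18 → bin 2 (new)  [load 18/20]
  17 → bin 3 (new)  [load 17/20]
  13 → bin 4 (new)  [load 13/20]
  6 → bin 4  [load 19/20]
  15 → bin 5 (new)  [load 15/20]
  9 → bin 6 (new)  [load 9/20]
6 bins opened.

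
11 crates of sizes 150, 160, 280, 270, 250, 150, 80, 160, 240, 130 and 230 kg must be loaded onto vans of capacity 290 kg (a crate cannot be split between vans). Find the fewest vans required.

9

Total = 280 + 270 + 250 + 240 + 230 + 160 + 160 + 150 + 150 + 130 + 80 = 2100 kg.
Lower bound: ⌈2100/290⌉ = 8 vans.
Also, 9 crates each exceed 145 kg, and no two of those can share a van, so at least 9 vans are needed.
A packing using 9 vans:
  van 1: 280 = 280
  van 2: 270 = 270
  van 3: 250 = 250
  van 4: 240 = 240
  van 5: 230 = 230
  van 6: 160 + 130 = 290
  van 7: 160 + 80 = 240
  van 8: 150 = 150
  van 9: 150 = 150
This matches the lower bound, so 9 is optimal.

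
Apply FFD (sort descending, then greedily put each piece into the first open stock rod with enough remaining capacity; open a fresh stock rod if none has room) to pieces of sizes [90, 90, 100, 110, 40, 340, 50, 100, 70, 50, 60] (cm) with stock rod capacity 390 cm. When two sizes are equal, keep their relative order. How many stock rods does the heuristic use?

Sorted descending: 340, 110, 100, 100, 90, 90, 70, 60, 50, 50, 40.
  340 → stock rod 1 (new)  [load 340/390]
  110 → stock rod 2 (new)  [load 110/390]
  100 → stock rod 2  [load 210/390]
  100 → stock rod 2  [load 310/390]
  90 → stock rod 3 (new)  [load 90/390]
  90 → stock rod 3  [load 180/390]
  70 → stock rod 2  [load 380/390]
  60 → stock rod 3  [load 240/390]
  50 → stock rod 1  [load 390/390]
  50 → stock rod 3  [load 290/390]
  40 → stock rod 3  [load 330/390]
3 stock rods opened.

3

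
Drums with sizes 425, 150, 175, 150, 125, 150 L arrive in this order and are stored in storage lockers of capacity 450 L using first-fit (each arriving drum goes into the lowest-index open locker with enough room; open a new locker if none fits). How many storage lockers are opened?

  425 → locker 1 (new)  [load 425/450]
  150 → locker 2 (new)  [load 150/450]
  175 → locker 2  [load 325/450]
  150 → locker 3 (new)  [load 150/450]
  125 → locker 2  [load 450/450]
  150 → locker 3  [load 300/450]
3 storage lockers opened.

3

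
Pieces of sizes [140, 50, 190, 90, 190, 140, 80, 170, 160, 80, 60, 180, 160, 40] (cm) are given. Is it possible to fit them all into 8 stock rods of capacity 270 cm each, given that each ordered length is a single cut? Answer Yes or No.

Yes

A valid assignment using 8 stock rods:
  stock rod 1: 190 + 80 = 270
  stock rod 2: 190 + 80 = 270
  stock rod 3: 180 + 90 = 270
  stock rod 4: 170 + 60 + 40 = 270
  stock rod 5: 160 + 50 = 210
  stock rod 6: 160 = 160
  stock rod 7: 140 = 140
  stock rod 8: 140 = 140
Every load is within 270 cm, so 8 stock rods suffice.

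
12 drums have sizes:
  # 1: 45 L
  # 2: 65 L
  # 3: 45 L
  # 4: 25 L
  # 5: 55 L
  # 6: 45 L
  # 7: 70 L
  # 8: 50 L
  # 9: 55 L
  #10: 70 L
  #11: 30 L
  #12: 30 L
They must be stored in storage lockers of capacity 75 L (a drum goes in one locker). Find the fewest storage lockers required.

9

Total = 70 + 70 + 65 + 55 + 55 + 50 + 45 + 45 + 45 + 30 + 30 + 25 = 585 L.
Lower bound: ⌈585/75⌉ = 8 storage lockers.
Also, 9 drums each exceed 75/2 L, and no two of those can share a locker, so at least 9 storage lockers are needed.
A packing using 9 storage lockers:
  locker 1: 70 = 70
  locker 2: 70 = 70
  locker 3: 65 = 65
  locker 4: 55 = 55
  locker 5: 55 = 55
  locker 6: 50 + 25 = 75
  locker 7: 45 + 30 = 75
  locker 8: 45 + 30 = 75
  locker 9: 45 = 45
This matches the lower bound, so 9 is optimal.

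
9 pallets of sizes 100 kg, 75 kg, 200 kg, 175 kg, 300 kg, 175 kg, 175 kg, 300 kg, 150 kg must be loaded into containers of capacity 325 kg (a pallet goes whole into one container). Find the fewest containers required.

Total = 300 + 300 + 200 + 175 + 175 + 175 + 150 + 100 + 75 = 1650 kg.
Lower bound: ⌈1650/325⌉ = 6 containers.
A packing using 6 containers:
  container 1: 300 = 300
  container 2: 300 = 300
  container 3: 200 + 100 = 300
  container 4: 175 + 150 = 325
  container 5: 175 + 75 = 250
  container 6: 175 = 175
This matches the lower bound, so 6 is optimal.

6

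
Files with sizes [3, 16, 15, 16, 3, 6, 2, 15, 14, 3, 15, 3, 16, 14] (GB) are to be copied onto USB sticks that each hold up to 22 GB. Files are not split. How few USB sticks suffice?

Total = 16 + 16 + 16 + 15 + 15 + 15 + 14 + 14 + 6 + 3 + 3 + 3 + 3 + 2 = 141 GB.
Lower bound: ⌈141/22⌉ = 7 USB sticks.
Also, 8 files each exceed 11 GB, and no two of those can share a USB stick, so at least 8 USB sticks are needed.
A packing using 8 USB sticks:
  USB stick 1: 16 + 6 = 22
  USB stick 2: 16 + 3 + 3 = 22
  USB stick 3: 16 + 3 + 3 = 22
  USB stick 4: 15 + 2 = 17
  USB stick 5: 15 = 15
  USB stick 6: 15 = 15
  USB stick 7: 14 = 14
  USB stick 8: 14 = 14
This matches the lower bound, so 8 is optimal.

8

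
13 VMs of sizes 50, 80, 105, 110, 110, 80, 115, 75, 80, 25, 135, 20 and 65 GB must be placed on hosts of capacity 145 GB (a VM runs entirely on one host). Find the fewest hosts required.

9

Total = 135 + 115 + 110 + 110 + 105 + 80 + 80 + 80 + 75 + 65 + 50 + 25 + 20 = 1050 GB.
Lower bound: ⌈1050/145⌉ = 8 hosts.
Also, 9 VMs each exceed 145/2 GB, and no two of those can share a host, so at least 9 hosts are needed.
A packing using 9 hosts:
  host 1: 135 = 135
  host 2: 115 + 25 = 140
  host 3: 110 + 20 = 130
  host 4: 110 = 110
  host 5: 105 = 105
  host 6: 80 + 65 = 145
  host 7: 80 + 50 = 130
  host 8: 80 = 80
  host 9: 75 = 75
This matches the lower bound, so 9 is optimal.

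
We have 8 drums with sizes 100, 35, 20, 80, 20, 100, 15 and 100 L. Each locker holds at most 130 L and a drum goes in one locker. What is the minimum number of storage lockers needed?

4

Total = 100 + 100 + 100 + 80 + 35 + 20 + 20 + 15 = 470 L.
Lower bound: ⌈470/130⌉ = 4 storage lockers.
A packing using 4 storage lockers:
  locker 1: 100 + 20 = 120
  locker 2: 100 + 20 = 120
  locker 3: 100 + 15 = 115
  locker 4: 80 + 35 = 115
This matches the lower bound, so 4 is optimal.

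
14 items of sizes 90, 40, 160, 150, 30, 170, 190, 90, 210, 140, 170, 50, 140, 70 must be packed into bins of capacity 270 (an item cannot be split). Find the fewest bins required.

Total = 210 + 190 + 170 + 170 + 160 + 150 + 140 + 140 + 90 + 90 + 70 + 50 + 40 + 30 = 1700.
Lower bound: ⌈1700/270⌉ = 7 bins.
Also, 8 items each exceed 135, and no two of those can share a bin, so at least 8 bins are needed.
A packing using 8 bins:
  bin 1: 210 + 50 = 260
  bin 2: 190 + 70 = 260
  bin 3: 170 + 90 = 260
  bin 4: 170 + 90 = 260
  bin 5: 160 + 40 + 30 = 230
  bin 6: 150 = 150
  bin 7: 140 = 140
  bin 8: 140 = 140
This matches the lower bound, so 8 is optimal.

8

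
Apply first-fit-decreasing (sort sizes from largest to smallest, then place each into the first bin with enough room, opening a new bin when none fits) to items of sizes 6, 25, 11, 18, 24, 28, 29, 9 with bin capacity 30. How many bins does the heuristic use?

6

Sorted descending: 29, 28, 25, 24, 18, 11, 9, 6.
  29 → bin 1 (new)  [load 29/30]
  28 → bin 2 (new)  [load 28/30]
  25 → bin 3 (new)  [load 25/30]
  24 → bin 4 (new)  [load 24/30]
  18 → bin 5 (new)  [load 18/30]
  11 → bin 5  [load 29/30]
  9 → bin 6 (new)  [load 9/30]
  6 → bin 4  [load 30/30]
6 bins opened.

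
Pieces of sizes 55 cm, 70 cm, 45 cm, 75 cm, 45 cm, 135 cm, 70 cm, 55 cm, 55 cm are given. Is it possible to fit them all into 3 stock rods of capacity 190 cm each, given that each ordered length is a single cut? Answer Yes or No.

No

Total = 605 cm; ⌈605/190⌉ = 4.
At least 4 stock rods are required, but only 3 are allowed.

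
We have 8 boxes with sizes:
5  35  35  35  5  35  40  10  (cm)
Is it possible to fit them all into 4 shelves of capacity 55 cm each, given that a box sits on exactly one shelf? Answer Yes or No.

No

Total = 200 cm; ⌈200/55⌉ = 4.
5 boxes each exceed half the capacity and cannot share a shelf, forcing at least 5 shelves.
At least 5 shelves are required, but only 4 are allowed.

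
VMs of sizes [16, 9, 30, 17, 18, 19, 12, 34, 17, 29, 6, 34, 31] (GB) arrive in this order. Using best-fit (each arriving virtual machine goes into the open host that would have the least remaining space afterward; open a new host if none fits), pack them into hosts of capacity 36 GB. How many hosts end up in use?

9

  16 → host 1 (new)  [load 16/36]
  9 → host 1  [load 25/36]
  30 → host 2 (new)  [load 30/36]
  17 → host 3 (new)  [load 17/36]
  18 → host 3  [load 35/36]
  19 → host 4 (new)  [load 19/36]
  12 → host 4  [load 31/36]
  34 → host 5 (new)  [load 34/36]
  17 → host 6 (new)  [load 17/36]
  29 → host 7 (new)  [load 29/36]
  6 → host 2  [load 36/36]
  34 → host 8 (new)  [load 34/36]
  31 → host 9 (new)  [load 31/36]
9 hosts opened.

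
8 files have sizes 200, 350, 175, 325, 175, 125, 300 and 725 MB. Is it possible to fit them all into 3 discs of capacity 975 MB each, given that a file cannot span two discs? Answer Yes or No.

Yes

A valid assignment using 3 discs:
  disc 1: 725 + 200 = 925
  disc 2: 350 + 325 + 300 = 975
  disc 3: 175 + 175 + 125 = 475
Every load is within 975 MB, so 3 discs suffice.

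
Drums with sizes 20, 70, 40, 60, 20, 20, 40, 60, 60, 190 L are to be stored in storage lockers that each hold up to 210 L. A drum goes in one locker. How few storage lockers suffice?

Total = 190 + 70 + 60 + 60 + 60 + 40 + 40 + 20 + 20 + 20 = 580 L.
Lower bound: ⌈580/210⌉ = 3 storage lockers.
A packing using 3 storage lockers:
  locker 1: 190 + 20 = 210
  locker 2: 70 + 60 + 60 + 20 = 210
  locker 3: 60 + 40 + 40 + 20 = 160
This matches the lower bound, so 3 is optimal.

3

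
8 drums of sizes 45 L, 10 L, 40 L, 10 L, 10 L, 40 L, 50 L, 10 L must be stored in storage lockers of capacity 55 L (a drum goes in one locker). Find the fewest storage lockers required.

5

Total = 50 + 45 + 40 + 40 + 10 + 10 + 10 + 10 = 215 L.
Lower bound: ⌈215/55⌉ = 4 storage lockers.
A packing using 5 storage lockers:
  locker 1: 50 = 50
  locker 2: 45 + 10 = 55
  locker 3: 40 + 10 = 50
  locker 4: 40 + 10 = 50
  locker 5: 10 = 10
No arrangement into 4 storage lockers stays within capacity, so 5 is optimal.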